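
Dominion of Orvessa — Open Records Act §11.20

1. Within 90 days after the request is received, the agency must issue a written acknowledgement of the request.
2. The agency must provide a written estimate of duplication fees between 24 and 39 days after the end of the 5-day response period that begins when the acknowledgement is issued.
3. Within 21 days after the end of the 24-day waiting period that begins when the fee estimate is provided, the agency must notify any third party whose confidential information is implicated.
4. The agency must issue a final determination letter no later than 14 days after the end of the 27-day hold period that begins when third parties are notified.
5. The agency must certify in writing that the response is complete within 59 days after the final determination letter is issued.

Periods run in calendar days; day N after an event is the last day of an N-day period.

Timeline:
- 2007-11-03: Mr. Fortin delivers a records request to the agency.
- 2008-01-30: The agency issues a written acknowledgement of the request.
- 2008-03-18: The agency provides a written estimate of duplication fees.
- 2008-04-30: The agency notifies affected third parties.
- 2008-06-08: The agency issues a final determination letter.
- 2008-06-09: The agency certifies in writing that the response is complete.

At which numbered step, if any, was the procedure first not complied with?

Step 2

Step 1 — counting 90 days from 2007-11-03 (when the request is received) gives a deadline of 2008-02-01; done 2008-01-30 — timely.
Step 2 — 24 and 39 days from 2008-02-04 (end of the 5-day response period, which began when the acknowledgement is issued on 2008-01-30) are 2008-02-28 and 2008-03-14 respectively; done 2008-03-18 — 4 days after the window closed.
That is the first point of non-compliance.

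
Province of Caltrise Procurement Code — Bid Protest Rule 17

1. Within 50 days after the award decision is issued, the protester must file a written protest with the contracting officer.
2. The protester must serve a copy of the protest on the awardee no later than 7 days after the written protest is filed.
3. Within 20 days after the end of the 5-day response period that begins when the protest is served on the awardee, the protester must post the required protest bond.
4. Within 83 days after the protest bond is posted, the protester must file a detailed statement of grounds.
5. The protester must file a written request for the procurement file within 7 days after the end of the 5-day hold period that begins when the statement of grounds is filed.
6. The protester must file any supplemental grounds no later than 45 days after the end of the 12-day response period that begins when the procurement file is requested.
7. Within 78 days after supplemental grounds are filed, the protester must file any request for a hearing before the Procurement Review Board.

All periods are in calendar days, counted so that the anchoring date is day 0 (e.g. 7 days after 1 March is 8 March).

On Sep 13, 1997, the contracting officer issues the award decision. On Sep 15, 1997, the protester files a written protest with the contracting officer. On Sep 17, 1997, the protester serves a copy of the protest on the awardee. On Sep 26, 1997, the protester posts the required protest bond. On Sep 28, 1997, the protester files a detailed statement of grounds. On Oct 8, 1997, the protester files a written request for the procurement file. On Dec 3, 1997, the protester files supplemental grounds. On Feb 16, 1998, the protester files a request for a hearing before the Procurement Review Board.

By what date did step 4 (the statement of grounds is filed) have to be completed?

Dec 18, 1997

Step 4 runs from Sep 26, 1997, when the protest bond is posted. 83 days after Sep 26, 1997 is Dec 18, 1997.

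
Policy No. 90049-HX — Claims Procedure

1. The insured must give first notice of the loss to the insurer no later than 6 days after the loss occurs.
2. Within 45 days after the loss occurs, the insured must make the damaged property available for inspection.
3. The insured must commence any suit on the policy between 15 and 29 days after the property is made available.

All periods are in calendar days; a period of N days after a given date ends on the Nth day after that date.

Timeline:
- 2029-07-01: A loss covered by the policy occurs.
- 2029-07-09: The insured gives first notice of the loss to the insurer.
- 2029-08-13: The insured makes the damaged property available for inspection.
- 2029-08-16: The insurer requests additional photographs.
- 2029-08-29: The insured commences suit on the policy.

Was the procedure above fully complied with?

(1) due by 2029-07-01 + 6 days = 2029-07-07; not done until 2029-07-09, 2 days after the deadline.

No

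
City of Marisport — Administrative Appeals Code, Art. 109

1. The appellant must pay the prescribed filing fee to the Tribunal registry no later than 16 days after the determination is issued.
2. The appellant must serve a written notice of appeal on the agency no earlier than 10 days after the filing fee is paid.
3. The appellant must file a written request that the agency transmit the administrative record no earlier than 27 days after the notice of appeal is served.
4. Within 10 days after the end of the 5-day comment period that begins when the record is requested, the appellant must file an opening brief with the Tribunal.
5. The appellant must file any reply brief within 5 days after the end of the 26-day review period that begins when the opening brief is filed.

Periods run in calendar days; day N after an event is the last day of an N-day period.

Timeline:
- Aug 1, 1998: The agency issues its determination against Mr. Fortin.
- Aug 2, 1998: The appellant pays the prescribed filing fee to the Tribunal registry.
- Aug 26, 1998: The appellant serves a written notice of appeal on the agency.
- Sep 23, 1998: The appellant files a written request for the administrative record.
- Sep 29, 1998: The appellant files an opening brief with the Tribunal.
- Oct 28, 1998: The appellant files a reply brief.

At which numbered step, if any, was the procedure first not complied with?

Step 1: 16 days after Aug 1, 1998 (when the determination is issued) is Aug 17, 1998; completed Aug 2, 1998, before the deadline.
Step 2: the earliest permitted date is 10 days after Aug 2, 1998 (when the filing fee is paid), i.e. Aug 12, 1998; done Aug 26, 1998, after the minimum wait.
Step 3: the earliest permitted date is 27 days after Aug 26, 1998 (when the notice of appeal is served), i.e. Sep 22, 1998; done Sep 23, 1998 — permitted.
Step 4: 10 days after Sep 28, 1998 (end of the 5-day comment period, which began when the record is requested on Sep 23, 1998) is Oct 8, 1998; done Sep 29, 1998 — timely.
Step 5: 5 days after Oct 25, 1998 (end of the 26-day review period, which began when the opening brief is filed on Sep 29, 1998) is Oct 30, 1998; Oct 28, 1998 is within that limit.

None — every step was satisfied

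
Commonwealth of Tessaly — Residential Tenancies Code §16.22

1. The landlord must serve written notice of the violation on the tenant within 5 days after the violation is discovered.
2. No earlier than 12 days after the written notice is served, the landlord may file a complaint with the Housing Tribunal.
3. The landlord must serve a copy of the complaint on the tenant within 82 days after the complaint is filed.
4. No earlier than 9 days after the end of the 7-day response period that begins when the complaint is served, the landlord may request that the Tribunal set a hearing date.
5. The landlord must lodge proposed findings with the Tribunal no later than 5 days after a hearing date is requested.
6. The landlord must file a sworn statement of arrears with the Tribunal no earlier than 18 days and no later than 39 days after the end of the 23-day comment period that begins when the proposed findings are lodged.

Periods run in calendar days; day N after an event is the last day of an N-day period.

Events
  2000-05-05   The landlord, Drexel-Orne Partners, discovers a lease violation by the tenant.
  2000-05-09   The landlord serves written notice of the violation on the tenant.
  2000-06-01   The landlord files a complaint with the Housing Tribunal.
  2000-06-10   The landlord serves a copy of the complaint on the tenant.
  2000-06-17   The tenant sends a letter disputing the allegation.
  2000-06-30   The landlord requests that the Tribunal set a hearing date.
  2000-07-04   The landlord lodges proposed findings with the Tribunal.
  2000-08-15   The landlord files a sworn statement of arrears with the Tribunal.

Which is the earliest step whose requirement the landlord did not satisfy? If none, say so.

None — every step was satisfied

Step 1 — counting 5 days from 2000-05-05 (when the violation is discovered) gives a deadline of 2000-05-10; done 2000-05-09 — timely.
Step 2 — must wait 12 days from 2000-05-09 (when the written notice is served), so not before 2000-05-21; done 2000-06-01 — permitted.
Step 3 — counting 82 days from 2000-06-01 (when the complaint is filed) gives a deadline of 2000-08-22; 2000-06-10 is within that limit.
Step 4 — must wait 9 days from 2000-06-17 (end of the 7-day response period, which began when the complaint is served on 2000-06-10), so not before 2000-06-26; done 2000-06-30 — permitted.
Step 5 — counting 5 days from 2000-06-30 (when a hearing date is requested) gives a deadline of 2000-07-05; completed 2000-07-04, before the deadline.
Step 6 — 18 and 39 days from 2000-07-27 (end of the 23-day comment period, which began when the proposed findings are lodged on 2000-07-04) are 2000-08-14 and 2000-09-04 respectively; done 2000-08-15, which is between those dates.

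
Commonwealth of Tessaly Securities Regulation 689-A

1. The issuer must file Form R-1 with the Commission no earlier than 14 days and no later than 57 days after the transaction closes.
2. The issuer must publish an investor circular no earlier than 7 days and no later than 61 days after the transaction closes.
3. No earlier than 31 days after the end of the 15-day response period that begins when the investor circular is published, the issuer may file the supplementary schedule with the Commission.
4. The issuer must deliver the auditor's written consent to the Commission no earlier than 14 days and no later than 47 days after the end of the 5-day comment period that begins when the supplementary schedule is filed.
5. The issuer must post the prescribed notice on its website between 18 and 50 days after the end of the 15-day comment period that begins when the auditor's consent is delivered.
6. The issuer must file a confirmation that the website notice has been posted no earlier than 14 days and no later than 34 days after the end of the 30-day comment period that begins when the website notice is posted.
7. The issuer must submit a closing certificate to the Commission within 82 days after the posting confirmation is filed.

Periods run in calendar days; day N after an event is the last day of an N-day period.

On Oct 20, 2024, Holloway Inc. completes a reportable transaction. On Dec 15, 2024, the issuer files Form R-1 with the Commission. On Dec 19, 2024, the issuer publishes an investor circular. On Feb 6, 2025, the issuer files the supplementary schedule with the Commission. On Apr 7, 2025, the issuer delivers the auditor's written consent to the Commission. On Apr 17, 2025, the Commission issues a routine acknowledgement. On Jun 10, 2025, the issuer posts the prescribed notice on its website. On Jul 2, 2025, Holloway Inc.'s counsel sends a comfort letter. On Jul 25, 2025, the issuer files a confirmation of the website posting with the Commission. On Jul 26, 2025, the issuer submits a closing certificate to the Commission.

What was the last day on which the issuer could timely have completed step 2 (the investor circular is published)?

Dec 20, 2024

Step 2 runs from Oct 20, 2024, when the transaction closes. The window is 7–61 days after Oct 20, 2024; it closes on Dec 20, 2024.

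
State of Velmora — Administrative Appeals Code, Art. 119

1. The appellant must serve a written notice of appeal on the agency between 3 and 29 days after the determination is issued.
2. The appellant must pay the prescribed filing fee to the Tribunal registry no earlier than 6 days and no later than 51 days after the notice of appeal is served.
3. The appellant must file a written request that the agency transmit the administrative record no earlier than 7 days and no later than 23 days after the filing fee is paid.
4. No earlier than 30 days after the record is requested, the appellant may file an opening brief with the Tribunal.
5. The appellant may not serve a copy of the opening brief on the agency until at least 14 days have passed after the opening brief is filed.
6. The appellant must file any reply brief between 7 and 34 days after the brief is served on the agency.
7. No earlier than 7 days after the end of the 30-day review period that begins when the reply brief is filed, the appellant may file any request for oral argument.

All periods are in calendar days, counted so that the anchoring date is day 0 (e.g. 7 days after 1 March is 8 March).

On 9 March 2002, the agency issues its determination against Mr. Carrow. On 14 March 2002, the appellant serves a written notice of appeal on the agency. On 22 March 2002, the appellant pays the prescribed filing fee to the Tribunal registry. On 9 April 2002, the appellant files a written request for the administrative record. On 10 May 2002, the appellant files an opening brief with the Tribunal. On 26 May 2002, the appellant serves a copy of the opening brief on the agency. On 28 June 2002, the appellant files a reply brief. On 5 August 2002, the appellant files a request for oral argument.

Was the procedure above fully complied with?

Step 1 — 3 and 29 days from 9 March 2002 (when the determination is issued) are 12 March 2002 and 7 April 2002 respectively; done 14 March 2002 — within the window.
Step 2 — 6 and 51 days from 14 March 2002 (when the notice of appeal is served) are 20 March 2002 and 4 May 2002 respectively; done 22 March 2002, which is between those dates.
Step 3 — 7 and 23 days from 22 March 2002 (when the filing fee is paid) are 29 March 2002 and 14 April 2002 respectively; done 9 April 2002, which is between those dates.
Step 4 — must wait 30 days from 9 April 2002 (when the record is requested), so not before 9 May 2002; done 10 May 2002 — permitted.
Step 5 — must wait 14 days from 10 May 2002 (when the opening brief is filed), so not before 24 May 2002; done 26 May 2002, after the minimum wait.
Step 6 — 7 and 34 days from 26 May 2002 (when the brief is served on the agency) are 2 June 2002 and 29 June 2002 respectively; done 28 June 2002, which is between those dates.
Step 7 — must wait 7 days from 28 July 2002 (end of the 30-day review period, which began when the reply brief is filed on 28 June 2002), so not before 4 August 2002; done 5 August 2002 — permitted.

Yes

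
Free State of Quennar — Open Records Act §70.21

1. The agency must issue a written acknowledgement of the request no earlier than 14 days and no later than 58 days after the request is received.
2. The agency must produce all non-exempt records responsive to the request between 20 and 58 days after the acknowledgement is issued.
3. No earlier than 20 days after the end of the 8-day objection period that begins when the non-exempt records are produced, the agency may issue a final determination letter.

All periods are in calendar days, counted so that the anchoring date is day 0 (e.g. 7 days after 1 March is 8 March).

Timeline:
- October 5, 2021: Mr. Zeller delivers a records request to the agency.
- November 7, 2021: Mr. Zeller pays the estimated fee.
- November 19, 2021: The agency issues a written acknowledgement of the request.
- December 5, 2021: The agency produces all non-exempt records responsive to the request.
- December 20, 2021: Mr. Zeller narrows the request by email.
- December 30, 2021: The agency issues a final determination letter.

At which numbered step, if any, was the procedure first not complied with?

Step 1 — 14 and 58 days from October 5, 2021 (when the request is received) are October 19, 2021 and December 2, 2021 respectively; November 19, 2021 falls inside that range.
Step 2 — 20 and 58 days from November 19, 2021 (when the acknowledgement is issued) are December 9, 2021 and January 16, 2022 respectively; December 5, 2021 is 4 days too early.

Step 2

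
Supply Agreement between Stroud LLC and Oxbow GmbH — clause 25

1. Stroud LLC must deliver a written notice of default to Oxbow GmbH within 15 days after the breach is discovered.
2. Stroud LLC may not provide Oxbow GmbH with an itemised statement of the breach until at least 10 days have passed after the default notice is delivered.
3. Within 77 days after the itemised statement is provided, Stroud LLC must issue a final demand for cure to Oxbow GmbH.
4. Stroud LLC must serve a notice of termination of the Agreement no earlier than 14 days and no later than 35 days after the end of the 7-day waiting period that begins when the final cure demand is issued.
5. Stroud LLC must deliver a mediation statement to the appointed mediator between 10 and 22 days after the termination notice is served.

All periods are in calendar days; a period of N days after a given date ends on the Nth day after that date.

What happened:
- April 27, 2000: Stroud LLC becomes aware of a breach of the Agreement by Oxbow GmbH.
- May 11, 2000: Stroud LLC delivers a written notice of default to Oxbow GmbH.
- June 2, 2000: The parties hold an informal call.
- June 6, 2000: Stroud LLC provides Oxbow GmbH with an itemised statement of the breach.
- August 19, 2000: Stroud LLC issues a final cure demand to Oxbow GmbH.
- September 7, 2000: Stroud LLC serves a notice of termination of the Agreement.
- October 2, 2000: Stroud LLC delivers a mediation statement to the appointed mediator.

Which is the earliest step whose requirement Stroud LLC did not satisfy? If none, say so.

(1) due by April 27, 2000 + 15 days = May 12, 2000; done May 11, 2000 — timely.
(2) permitted from May 11, 2000 + 10 days = May 21, 2000 onward; done June 6, 2000, after the minimum wait.
(3) due by June 6, 2000 + 77 days = August 22, 2000; done August 19, 2000 — timely.
(4) the permitted window runs from August 26, 2000 + 14 = September 9, 2000 to August 26, 2000 + 35 = September 30, 2000; September 7, 2000 is 2 days too early.
The analysis stops there.

Step 4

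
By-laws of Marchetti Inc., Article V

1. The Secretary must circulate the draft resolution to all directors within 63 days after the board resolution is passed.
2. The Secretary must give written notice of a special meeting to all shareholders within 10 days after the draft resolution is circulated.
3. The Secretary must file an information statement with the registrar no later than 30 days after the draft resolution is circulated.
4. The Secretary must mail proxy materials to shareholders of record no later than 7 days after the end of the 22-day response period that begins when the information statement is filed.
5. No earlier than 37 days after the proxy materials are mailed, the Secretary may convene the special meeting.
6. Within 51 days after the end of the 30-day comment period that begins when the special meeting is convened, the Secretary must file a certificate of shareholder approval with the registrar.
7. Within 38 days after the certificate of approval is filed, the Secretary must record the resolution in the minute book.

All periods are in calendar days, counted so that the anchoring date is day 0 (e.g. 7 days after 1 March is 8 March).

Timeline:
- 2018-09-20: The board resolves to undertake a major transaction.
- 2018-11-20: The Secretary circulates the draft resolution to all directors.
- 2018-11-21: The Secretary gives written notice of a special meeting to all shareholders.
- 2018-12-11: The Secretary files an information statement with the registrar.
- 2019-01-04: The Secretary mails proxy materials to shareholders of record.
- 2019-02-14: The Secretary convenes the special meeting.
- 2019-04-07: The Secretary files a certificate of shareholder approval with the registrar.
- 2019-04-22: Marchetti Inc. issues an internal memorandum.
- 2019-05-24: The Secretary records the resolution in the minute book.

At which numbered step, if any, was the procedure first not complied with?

Step 7

Step 1 — counting 63 days from 2018-09-20 (when the board resolution is passed) gives a deadline of 2018-11-22; done 2018-11-20 — timely.
Step 2 — counting 10 days from 2018-11-20 (when the draft resolution is circulated) gives a deadline of 2018-11-30; 2018-11-21 is within that limit.
Step 3 — counting 30 days from 2018-11-20 (when the draft resolution is circulated) gives a deadline of 2018-12-20; 2018-12-11 is within that limit.
Step 4 — counting 7 days from 2019-01-02 (end of the 22-day response period, which began when the information statement is filed on 2018-12-11) gives a deadline of 2019-01-09; completed 2019-01-04, before the deadline.
Step 5 — must wait 37 days from 2019-01-04 (when the proxy materials are mailed), so not before 2019-02-10; 2019-02-14 is on or after that date.
Step 6 — counting 51 days from 2019-03-16 (end of the 30-day comment period, which began when the special meeting is convened on 2019-02-14) gives a deadline of 2019-05-06; 2019-04-07 is within that limit.
Step 7 — counting 38 days from 2019-04-07 (when the certificate of approval is filed) gives a deadline of 2019-05-15; 2019-05-24 misses that deadline by 9 days.
The analysis stops there.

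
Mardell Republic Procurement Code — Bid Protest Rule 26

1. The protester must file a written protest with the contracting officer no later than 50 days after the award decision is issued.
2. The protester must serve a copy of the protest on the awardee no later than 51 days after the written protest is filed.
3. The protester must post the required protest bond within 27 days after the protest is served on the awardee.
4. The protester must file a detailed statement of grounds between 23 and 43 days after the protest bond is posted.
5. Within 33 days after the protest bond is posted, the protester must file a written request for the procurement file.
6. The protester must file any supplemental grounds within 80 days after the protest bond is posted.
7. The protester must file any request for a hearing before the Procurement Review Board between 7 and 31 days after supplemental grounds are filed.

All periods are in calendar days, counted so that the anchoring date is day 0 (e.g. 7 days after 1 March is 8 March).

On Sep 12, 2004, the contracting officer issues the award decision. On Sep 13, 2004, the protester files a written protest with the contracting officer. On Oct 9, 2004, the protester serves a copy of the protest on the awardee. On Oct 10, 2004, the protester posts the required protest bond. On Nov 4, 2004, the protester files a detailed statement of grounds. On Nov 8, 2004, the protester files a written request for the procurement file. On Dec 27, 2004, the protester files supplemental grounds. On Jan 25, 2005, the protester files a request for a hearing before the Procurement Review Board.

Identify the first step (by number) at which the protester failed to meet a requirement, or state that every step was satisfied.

(1) due by Sep 12, 2004 + 50 days = Nov 1, 2004; Sep 13, 2004 is within that limit.
(2) due by Sep 13, 2004 + 51 days = Nov 3, 2004; Oct 9, 2004 is within that limit.
(3) due by Oct 9, 2004 + 27 days = Nov 5, 2004; completed Oct 10, 2004, before the deadline.
(4) the permitted window runs from Oct 10, 2004 + 23 = Nov 2, 2004 to Oct 10, 2004 + 43 = Nov 22, 2004; done Nov 4, 2004, which is between those dates.
(5) due by Oct 10, 2004 + 33 days = Nov 12, 2004; done Nov 8, 2004 — timely.
(6) due by Oct 10, 2004 + 80 days = Dec 29, 2004; completed Dec 27, 2004, before the deadline.
(7) the permitted window runs from Dec 27, 2004 + 7 = Jan 3, 2005 to Dec 27, 2004 + 31 = Jan 27, 2005; done Jan 25, 2005 — within the window.

None — every step was satisfied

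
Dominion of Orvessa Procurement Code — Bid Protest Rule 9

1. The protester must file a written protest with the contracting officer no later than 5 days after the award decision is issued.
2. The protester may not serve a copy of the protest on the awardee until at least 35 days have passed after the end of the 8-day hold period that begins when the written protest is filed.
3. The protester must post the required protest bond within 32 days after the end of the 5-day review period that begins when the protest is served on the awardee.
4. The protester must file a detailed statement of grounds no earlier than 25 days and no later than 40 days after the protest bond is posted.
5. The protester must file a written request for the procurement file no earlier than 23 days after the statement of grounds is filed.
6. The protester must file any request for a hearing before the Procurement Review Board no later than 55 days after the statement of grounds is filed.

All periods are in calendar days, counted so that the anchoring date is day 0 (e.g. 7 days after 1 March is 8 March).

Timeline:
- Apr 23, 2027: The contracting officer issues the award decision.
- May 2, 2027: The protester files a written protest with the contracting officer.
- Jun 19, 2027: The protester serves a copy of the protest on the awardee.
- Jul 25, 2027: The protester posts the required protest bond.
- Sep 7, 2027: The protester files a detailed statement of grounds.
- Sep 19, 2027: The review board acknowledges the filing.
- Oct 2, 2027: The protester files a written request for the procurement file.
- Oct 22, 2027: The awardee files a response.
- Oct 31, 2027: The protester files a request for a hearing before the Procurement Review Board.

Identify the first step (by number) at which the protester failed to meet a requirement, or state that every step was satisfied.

Step 1: 5 days after Apr 23, 2027 (when the award decision is issued) is Apr 28, 2027; not done until May 2, 2027, 4 days after the deadline.
The analysis stops there.

Step 1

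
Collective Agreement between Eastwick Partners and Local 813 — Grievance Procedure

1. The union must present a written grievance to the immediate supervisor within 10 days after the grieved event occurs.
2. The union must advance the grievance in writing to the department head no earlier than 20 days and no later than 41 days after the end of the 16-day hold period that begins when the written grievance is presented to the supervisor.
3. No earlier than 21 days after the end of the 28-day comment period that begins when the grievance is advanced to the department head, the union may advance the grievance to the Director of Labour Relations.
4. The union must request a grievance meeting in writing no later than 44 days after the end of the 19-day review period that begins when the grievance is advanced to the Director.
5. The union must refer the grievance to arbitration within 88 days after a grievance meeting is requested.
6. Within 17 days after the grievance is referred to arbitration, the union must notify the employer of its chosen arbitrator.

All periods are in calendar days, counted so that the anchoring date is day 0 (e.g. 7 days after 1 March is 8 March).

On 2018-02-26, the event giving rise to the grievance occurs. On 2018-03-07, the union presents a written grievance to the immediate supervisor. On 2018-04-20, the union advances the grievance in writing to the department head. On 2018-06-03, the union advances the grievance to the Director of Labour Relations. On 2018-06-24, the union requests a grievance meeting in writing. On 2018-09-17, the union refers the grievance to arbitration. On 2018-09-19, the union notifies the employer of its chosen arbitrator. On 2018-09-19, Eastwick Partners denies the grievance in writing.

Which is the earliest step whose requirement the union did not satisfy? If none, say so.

(1) due by 2018-02-26 + 10 days = 2018-03-08; completed 2018-03-07, before the deadline.
(2) the permitted window runs from 2018-03-23 + 20 = 2018-04-12 to 2018-03-23 + 41 = 2018-05-03; 2018-04-20 falls inside that range.
(3) permitted from 2018-05-18 + 21 days = 2018-06-08 onward; acted on 2018-06-03, 5 days prematurely.

Step 3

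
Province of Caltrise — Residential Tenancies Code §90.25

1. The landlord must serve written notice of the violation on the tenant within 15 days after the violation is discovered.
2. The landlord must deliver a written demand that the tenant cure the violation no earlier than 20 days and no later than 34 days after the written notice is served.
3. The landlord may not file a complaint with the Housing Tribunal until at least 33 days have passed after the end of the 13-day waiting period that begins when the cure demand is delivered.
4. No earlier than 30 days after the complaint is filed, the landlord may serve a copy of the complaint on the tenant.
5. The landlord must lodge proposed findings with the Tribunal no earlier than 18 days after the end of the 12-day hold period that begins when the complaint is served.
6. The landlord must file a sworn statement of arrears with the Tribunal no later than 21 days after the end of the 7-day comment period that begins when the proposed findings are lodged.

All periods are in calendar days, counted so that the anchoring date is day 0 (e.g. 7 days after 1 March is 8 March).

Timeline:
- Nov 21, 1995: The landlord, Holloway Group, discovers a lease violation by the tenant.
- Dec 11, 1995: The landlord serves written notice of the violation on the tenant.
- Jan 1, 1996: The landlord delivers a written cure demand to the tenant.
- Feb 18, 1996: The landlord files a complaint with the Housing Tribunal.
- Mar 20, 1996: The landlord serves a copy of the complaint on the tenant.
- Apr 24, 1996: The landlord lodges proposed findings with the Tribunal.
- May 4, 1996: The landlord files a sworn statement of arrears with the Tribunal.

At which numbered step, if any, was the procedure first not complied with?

(1) due by Nov 21, 1995 + 15 days = Dec 6, 1995; done Dec 11, 1995 — 5 days late.

Step 1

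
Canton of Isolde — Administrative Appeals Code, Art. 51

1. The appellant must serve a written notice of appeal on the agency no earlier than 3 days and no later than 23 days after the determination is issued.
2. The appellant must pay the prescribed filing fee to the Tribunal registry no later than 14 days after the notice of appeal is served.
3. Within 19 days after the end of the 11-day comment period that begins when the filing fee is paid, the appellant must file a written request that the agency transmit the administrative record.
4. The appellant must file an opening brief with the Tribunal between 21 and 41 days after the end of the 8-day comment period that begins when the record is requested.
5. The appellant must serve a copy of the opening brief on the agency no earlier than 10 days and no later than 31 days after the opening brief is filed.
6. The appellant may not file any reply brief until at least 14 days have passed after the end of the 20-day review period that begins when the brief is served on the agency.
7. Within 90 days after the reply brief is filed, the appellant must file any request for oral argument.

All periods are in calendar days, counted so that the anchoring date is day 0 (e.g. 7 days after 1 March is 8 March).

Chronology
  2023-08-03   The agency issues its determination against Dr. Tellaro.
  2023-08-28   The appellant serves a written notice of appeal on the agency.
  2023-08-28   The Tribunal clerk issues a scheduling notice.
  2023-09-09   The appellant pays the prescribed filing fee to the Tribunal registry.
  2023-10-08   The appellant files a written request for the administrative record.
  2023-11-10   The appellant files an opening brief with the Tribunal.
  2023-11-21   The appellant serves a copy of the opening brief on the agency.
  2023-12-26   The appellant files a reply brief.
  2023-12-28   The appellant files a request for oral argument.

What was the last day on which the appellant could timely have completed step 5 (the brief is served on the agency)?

Step 5 runs from 2023-11-10, when the opening brief is filed. The window is 10–31 days after 2023-11-10; it closes on 2023-12-11.

2023-12-11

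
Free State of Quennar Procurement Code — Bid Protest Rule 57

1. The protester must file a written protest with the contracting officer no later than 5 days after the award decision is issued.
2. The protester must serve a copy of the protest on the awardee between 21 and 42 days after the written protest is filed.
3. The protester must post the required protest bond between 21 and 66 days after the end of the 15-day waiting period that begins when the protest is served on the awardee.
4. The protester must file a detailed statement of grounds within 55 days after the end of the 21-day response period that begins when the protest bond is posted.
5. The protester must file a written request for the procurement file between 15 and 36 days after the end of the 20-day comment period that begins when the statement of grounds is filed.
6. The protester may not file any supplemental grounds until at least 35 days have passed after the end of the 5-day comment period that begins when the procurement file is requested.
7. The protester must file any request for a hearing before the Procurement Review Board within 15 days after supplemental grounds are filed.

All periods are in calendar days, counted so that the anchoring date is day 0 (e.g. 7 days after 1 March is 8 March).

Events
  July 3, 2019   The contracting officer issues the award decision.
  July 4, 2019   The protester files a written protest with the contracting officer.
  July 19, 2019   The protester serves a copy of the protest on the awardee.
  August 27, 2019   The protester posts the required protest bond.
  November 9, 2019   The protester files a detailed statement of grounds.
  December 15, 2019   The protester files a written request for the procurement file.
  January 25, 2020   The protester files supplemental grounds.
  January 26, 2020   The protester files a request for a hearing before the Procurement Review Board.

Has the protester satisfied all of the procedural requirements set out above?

Step 1: 5 days after July 3, 2019 (when the award decision is issued) is July 8, 2019; completed July 4, 2019, before the deadline.
Step 2: the window is 21–42 days after July 4, 2019 (when the written protest is filed), so July 25, 2019 through August 15, 2019; July 19, 2019 is 6 days too early.
The analysis stops there.

No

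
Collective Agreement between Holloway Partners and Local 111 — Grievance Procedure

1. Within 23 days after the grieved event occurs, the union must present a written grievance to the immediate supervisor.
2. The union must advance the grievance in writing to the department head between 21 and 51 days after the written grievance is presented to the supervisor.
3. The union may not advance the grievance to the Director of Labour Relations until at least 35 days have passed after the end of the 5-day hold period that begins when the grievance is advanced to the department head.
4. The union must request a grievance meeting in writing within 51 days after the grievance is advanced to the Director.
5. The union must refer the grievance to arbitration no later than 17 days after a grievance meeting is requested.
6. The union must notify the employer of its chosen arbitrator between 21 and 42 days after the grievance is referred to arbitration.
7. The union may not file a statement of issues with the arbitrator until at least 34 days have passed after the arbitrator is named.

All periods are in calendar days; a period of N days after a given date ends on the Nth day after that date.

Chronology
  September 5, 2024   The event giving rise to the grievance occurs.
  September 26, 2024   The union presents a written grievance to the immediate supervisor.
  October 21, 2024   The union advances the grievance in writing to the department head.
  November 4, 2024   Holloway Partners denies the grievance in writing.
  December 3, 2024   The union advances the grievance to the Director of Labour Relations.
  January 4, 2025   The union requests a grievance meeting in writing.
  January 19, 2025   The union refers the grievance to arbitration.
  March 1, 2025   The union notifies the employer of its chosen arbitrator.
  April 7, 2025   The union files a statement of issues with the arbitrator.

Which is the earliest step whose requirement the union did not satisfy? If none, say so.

None — every step was satisfied

Step 1: 23 days after September 5, 2024 (when the grieved event occurs) is September 28, 2024; completed September 26, 2024, before the deadline.
Step 2: the window is 21–51 days after September 26, 2024 (when the written grievance is presented to the supervisor), so October 17, 2024 through November 16, 2024; done October 21, 2024 — within the window.
Step 3: the earliest permitted date is 35 days after October 26, 2024 (end of the 5-day hold period, which began when the grievance is advanced to the department head on October 21, 2024), i.e. November 30, 2024; December 3, 2024 is on or after that date.
Step 4: 51 days after December 3, 2024 (when the grievance is advanced to the Director) is January 23, 2025; January 4, 2025 is within that limit.
Step 5: 17 days after January 4, 2025 (when a grievance meeting is requested) is January 21, 2025; January 19, 2025 is within that limit.
Step 6: the window is 21–42 days after January 19, 2025 (when the grievance is referred to arbitration), so February 9, 2025 through March 2, 2025; done March 1, 2025 — within the window.
Step 7: the earliest permitted date is 34 days after March 1, 2025 (when the arbitrator is named), i.e. April 4, 2025; done April 7, 2025 — permitted.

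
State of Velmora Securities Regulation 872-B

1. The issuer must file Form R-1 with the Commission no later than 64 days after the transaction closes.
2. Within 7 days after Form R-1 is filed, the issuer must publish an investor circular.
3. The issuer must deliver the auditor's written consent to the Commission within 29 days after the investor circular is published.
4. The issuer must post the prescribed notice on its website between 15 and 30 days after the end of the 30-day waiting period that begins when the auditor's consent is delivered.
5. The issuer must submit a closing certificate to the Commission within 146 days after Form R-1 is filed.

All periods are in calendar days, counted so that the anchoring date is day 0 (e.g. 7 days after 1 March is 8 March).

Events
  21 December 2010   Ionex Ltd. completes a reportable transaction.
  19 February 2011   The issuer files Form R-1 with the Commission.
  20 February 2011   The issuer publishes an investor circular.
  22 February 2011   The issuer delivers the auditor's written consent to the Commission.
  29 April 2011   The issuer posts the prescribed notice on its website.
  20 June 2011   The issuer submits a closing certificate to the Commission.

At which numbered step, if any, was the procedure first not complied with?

Step 1: 64 days after 21 December 2010 (when the transaction closes) is 23 February 2011; completed 19 February 2011, before the deadline.
Step 2: 7 days after 19 February 2011 (when Form R-1 is filed) is 26 February 2011; done 20 February 2011 — timely.
Step 3: 29 days after 20 February 2011 (when the investor circular is published) is 21 March 2011; 22 February 2011 is within that limit.
Step 4: the window is 15–30 days after 24 March 2011 (end of the 30-day waiting period, which began when the auditor's consent is delivered on 22 February 2011), so 8 April 2011 through 23 April 2011; 29 April 2011 is 6 days past the end of the window.
Later steps need not be reached.

Step 4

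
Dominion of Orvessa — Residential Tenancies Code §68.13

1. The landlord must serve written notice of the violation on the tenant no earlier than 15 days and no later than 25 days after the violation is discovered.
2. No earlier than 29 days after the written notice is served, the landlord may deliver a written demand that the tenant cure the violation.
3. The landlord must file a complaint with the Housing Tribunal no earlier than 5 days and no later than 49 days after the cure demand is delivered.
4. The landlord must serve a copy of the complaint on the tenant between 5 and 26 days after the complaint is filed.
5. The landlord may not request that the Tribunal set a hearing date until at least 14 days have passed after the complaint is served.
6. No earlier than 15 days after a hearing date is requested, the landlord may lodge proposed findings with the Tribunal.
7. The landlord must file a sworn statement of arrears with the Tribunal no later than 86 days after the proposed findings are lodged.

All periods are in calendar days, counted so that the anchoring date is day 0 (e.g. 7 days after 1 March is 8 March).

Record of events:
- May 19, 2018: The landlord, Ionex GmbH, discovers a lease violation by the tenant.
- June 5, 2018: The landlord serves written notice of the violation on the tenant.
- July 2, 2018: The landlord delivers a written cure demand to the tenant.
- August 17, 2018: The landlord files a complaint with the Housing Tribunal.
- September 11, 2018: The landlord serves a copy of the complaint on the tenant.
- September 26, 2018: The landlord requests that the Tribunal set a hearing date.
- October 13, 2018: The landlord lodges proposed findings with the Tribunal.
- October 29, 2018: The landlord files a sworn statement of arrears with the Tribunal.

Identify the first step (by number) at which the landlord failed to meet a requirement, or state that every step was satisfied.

Step 1: the window is 15–25 days after May 19, 2018 (when the violation is discovered), so June 3, 2018 through June 13, 2018; done June 5, 2018, which is between those dates.
Step 2: the earliest permitted date is 29 days after June 5, 2018 (when the written notice is served), i.e. July 4, 2018; acted on July 2, 2018, 2 days prematurely.
Later steps need not be reached.

Step 2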